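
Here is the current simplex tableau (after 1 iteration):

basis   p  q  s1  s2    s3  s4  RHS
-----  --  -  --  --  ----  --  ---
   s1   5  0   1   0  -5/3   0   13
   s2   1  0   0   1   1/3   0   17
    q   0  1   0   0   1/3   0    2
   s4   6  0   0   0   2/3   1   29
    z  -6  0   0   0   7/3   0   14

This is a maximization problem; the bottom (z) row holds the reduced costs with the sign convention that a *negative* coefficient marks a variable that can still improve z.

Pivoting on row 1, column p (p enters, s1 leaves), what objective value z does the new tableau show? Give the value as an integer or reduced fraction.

Minimum ratio for p: 13/5 = 13/5.
z changes by −(z-row coeff of p)·ratio = −(-6)·(13/5) = 78/5.
New z = 14 + (78/5) = 148/5.

148/5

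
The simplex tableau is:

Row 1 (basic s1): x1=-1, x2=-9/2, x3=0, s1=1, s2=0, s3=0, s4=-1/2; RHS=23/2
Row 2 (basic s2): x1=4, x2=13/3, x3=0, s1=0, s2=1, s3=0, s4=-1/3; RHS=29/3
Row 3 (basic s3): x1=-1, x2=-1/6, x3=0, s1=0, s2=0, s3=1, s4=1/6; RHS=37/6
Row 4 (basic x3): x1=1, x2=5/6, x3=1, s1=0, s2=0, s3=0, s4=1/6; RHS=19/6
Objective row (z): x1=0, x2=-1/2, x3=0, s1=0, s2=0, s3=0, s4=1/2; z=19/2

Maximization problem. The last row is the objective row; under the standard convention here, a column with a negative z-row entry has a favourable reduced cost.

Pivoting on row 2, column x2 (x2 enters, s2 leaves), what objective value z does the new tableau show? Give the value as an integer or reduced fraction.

138/13

Minimum ratio for x2: (29/3)/(13/3) = 29/13.
z changes by −(z-row coeff of x2)·ratio = −(-1/2)·(29/13) = 29/26.
New z = 19/2 + (29/26) = 138/13.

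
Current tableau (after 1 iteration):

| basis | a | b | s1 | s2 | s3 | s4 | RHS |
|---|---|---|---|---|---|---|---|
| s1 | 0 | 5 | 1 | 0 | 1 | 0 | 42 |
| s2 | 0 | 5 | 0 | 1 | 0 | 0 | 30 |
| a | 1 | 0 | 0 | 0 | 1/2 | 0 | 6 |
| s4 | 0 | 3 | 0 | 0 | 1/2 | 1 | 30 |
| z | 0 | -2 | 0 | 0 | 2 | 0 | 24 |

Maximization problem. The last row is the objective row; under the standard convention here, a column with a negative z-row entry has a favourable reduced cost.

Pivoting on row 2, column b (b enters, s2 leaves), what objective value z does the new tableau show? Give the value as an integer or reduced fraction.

36

Minimum ratio for b: 30/5 = 6.
z changes by −(z-row coeff of b)·ratio = −(-2)·6 = 12.
New z = 24 + 12 = 36.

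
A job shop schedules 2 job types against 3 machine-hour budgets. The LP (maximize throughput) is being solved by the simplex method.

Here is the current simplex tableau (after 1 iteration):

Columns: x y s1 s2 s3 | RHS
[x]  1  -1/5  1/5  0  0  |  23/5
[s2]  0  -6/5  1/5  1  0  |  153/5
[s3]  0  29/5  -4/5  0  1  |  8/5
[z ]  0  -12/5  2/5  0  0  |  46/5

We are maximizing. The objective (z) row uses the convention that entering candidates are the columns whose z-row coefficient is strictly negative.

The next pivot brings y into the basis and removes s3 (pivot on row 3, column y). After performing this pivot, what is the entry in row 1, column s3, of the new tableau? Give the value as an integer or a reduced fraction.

1/29

Pivot element is row 3, column y: 29/5.
Normalize row 3: new (row 3, s3) = 1/(29/5) = 5/29.
row 1 ← row 1 − (-1/5)·(new row 3): 0 − (-1/5)·(5/29) = 1/29.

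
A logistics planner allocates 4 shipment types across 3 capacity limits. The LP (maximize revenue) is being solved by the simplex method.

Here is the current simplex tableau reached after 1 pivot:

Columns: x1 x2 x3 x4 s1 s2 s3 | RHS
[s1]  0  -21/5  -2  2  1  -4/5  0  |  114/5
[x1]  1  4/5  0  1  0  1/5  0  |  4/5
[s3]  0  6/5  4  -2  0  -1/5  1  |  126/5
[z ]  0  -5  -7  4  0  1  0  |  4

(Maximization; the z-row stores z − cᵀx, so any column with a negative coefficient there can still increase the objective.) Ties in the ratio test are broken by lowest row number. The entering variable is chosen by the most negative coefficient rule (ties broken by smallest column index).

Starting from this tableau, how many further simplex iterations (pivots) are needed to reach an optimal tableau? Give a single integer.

pivot: x3 in, s3 out → z = 481/10
pivot: x2 in, x1 out → z = 51
No improving column remains; optimal.

2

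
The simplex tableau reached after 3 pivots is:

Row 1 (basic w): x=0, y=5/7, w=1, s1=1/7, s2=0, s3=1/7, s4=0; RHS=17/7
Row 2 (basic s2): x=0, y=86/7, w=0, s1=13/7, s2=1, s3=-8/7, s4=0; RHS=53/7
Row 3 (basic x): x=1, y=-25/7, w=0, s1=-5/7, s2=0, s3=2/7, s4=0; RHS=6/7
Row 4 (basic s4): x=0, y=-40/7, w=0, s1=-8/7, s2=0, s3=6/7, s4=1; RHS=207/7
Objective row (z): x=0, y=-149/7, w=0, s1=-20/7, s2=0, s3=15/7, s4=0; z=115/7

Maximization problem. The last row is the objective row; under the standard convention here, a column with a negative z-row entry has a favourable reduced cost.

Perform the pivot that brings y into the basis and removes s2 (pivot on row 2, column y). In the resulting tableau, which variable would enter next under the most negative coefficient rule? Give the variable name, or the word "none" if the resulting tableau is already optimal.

none

Pivot element 86/7. New z-row = old z-row − (-149/7)·(row 2/(86/7)).
Updated z-row coefficients: x: 0, y: 0, w: 0, s1: 31/86, s2: 149/86, s3: 7/43, s4: 0.
No coefficient is strictly negative; the tableau after this pivot is optimal.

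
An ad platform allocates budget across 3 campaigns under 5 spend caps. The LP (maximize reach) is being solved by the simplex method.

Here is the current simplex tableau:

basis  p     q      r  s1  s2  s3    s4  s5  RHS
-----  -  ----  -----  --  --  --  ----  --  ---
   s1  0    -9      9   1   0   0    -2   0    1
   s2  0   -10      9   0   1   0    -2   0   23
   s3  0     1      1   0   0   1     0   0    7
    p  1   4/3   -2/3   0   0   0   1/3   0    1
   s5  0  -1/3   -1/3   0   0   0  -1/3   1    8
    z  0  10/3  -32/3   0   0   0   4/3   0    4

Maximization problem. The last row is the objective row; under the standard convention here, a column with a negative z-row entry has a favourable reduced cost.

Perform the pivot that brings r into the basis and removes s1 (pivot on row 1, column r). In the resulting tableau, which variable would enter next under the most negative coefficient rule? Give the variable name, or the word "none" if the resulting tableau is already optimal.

Pivot element 9. New z-row = old z-row − (-32/3)·(row 1/9).
Updated z-row coefficients: p: 0, q: -22/3, r: 0, s1: 32/27, s2: 0, s3: 0, s4: -28/27, s5: 0.
The most negative is -22/3 in column q, so q would enter next.

q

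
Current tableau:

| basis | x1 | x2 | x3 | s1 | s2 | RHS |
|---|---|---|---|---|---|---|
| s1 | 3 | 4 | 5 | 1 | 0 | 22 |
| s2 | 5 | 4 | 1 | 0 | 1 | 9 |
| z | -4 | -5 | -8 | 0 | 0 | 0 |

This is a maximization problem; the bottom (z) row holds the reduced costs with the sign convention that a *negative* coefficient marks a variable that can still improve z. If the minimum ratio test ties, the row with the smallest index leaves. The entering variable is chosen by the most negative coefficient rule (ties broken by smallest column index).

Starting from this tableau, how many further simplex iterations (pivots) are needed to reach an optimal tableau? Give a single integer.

1

pivot: x3 in, s1 out → z = 176/5
No improving column remains; optimal.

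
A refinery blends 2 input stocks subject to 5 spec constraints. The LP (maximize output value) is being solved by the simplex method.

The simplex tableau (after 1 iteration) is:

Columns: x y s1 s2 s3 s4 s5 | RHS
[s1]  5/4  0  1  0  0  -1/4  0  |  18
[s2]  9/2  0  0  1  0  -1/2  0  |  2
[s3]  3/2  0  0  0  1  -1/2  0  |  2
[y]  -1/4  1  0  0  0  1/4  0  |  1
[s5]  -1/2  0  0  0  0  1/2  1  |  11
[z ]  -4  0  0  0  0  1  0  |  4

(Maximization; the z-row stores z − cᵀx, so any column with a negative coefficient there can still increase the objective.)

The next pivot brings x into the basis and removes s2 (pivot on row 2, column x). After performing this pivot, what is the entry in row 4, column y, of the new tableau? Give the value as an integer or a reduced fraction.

1

Pivot element is row 2, column x: 9/2.
Normalize row 2: new (row 2, y) = 0/(9/2) = 0.
row 4 ← row 4 − (-1/4)·(new row 2): 1 − (-1/4)·0 = 1.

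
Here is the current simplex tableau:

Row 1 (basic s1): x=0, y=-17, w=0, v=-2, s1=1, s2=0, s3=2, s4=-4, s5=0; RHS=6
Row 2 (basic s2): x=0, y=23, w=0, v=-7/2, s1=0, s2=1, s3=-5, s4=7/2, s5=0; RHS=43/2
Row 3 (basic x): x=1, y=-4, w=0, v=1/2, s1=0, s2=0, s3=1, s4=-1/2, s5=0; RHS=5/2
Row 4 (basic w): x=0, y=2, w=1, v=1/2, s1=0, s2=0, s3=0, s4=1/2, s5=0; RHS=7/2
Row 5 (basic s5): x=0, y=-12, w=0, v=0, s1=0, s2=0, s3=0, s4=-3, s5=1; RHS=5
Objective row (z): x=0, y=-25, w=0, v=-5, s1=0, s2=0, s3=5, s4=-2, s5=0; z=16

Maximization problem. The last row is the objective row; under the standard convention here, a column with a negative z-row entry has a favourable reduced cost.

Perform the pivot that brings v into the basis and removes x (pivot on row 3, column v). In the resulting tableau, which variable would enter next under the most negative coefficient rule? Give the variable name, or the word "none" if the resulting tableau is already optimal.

y

Pivot element 1/2. New z-row = old z-row − (-5)·(row 3/(1/2)).
Updated z-row coefficients: x: 10, y: -65, w: 0, v: 0, s1: 0, s2: 0, s3: 15, s4: -7, s5: 0.
The most negative is -65 in column y, so y would enter next.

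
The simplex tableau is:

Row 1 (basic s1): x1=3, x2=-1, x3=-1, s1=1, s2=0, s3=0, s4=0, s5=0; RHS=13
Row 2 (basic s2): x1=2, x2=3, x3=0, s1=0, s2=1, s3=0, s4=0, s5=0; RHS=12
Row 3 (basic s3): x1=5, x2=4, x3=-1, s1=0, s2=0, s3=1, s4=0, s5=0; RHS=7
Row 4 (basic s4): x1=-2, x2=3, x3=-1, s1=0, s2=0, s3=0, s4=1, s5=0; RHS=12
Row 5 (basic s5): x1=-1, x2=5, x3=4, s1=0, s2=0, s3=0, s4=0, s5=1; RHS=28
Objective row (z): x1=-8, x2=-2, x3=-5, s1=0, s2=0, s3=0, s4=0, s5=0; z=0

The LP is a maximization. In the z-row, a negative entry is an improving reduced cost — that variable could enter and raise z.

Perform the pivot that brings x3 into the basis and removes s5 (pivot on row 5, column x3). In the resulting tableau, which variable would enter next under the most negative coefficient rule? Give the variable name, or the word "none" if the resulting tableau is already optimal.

Pivot element 4. New z-row = old z-row − (-5)·(row 5/4).
Updated z-row coefficients: x1: -37/4, x2: 17/4, x3: 0, s1: 0, s2: 0, s3: 0, s4: 0, s5: 5/4.
The most negative is -37/4 in column x1, so x1 would enter next.

x1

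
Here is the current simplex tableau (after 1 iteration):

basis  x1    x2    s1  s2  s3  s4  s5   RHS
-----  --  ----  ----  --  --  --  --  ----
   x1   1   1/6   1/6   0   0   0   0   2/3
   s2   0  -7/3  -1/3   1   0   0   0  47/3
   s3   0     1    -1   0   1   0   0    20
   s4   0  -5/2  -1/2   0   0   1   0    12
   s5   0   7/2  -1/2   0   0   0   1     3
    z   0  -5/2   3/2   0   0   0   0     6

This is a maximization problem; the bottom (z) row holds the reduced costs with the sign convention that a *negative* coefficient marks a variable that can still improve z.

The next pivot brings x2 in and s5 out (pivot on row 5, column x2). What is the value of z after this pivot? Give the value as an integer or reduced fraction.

57/7

Minimum ratio for x2: 3/(7/2) = 6/7.
z changes by −(z-row coeff of x2)·ratio = −(-5/2)·(6/7) = 15/7.
New z = 6 + (15/7) = 57/7.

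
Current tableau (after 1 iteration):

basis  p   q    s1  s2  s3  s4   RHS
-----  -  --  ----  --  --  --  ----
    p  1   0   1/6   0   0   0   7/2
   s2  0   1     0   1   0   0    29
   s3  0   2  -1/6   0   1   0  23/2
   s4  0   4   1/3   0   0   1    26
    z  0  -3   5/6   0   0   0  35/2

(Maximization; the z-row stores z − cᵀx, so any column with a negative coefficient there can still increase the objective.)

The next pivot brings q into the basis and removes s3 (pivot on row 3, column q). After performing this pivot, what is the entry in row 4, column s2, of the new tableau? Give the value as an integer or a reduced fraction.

0

Pivot element is row 3, column q: 2.
Normalize row 3: new (row 3, s2) = 0/2 = 0.
row 4 ← row 4 − 4·(new row 3): 0 − 4·0 = 0.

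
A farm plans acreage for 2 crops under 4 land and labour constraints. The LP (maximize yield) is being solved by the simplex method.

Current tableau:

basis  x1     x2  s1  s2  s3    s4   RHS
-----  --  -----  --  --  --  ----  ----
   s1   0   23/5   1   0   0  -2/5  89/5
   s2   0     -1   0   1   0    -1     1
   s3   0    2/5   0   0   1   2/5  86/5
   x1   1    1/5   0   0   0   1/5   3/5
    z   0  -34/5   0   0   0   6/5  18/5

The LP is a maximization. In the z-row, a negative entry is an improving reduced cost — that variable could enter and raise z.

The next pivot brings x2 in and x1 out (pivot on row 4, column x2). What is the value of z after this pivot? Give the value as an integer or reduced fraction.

24

Minimum ratio for x2: (3/5)/(1/5) = 3.
z changes by −(z-row coeff of x2)·ratio = −(-34/5)·3 = 102/5.
New z = 18/5 + (102/5) = 24.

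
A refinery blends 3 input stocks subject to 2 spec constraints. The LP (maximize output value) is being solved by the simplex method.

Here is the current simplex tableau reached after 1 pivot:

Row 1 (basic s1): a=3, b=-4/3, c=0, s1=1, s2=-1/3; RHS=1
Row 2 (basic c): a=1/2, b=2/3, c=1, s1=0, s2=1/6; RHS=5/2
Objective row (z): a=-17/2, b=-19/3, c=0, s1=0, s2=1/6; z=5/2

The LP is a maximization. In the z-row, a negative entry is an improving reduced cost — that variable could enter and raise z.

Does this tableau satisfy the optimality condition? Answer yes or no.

no

Column a has objective-row coefficient -17/2, which is negative; an improving pivot exists, so not yet optimal.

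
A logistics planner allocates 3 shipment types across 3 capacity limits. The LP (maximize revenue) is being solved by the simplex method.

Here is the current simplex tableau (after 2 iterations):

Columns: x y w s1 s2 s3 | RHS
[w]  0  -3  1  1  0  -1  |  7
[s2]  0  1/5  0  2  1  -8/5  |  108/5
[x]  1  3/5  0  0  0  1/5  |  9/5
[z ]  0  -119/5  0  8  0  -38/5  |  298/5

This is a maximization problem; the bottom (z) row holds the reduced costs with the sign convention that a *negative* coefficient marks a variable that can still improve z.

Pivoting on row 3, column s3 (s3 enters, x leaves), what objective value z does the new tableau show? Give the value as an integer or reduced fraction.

Minimum ratio for s3: (9/5)/(1/5) = 9.
z changes by −(z-row coeff of s3)·ratio = −(-38/5)·9 = 342/5.
New z = 298/5 + (342/5) = 128.

128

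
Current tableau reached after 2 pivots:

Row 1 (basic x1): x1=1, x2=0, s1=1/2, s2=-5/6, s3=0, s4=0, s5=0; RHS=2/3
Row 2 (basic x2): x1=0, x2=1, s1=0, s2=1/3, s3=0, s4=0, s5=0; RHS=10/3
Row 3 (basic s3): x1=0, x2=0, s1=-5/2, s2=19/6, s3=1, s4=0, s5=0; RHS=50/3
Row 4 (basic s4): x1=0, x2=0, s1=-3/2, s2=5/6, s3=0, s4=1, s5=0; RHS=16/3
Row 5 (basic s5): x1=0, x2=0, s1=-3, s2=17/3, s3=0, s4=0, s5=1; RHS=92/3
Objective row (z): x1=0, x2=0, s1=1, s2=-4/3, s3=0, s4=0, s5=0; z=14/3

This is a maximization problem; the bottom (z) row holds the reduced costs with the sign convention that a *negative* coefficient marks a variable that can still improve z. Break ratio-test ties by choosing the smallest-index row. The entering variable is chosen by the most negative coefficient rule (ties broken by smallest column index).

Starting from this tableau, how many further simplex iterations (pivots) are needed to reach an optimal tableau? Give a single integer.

pivot: s2 in, s3 out → z = 222/19
pivot: s1 in, s5 out → z = 82/7
No improving column remains; optimal.

2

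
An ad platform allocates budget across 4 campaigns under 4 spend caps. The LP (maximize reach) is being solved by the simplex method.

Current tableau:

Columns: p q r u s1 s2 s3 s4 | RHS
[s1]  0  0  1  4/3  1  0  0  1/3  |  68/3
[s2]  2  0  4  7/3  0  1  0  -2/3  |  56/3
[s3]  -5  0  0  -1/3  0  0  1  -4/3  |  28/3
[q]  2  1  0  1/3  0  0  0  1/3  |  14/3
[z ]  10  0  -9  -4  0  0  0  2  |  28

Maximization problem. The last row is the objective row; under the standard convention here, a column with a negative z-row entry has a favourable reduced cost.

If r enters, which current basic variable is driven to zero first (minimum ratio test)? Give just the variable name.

s2

Ratios: row 1 (s1): (68/3)/1 = 68/3; row 2 (s2): (56/3)/4 = 14/3; row 3 (s3): entry 0 ≤ 0, skip; row 4 (q): entry 0 ≤ 0, skip.
Minimum ratio 14/3 is in the s2 row, so s2 leaves.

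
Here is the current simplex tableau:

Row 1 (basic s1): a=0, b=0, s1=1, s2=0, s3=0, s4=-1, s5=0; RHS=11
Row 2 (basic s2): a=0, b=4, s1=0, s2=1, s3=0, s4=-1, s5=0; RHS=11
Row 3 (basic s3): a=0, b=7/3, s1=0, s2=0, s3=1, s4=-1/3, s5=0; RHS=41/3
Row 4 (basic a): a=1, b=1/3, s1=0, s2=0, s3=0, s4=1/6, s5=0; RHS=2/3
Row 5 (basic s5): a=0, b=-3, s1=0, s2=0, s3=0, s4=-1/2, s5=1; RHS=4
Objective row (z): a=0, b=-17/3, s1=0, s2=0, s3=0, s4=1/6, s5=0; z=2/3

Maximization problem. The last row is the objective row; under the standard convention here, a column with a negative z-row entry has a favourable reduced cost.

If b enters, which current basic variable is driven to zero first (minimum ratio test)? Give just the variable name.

a

Ratios: row 1 (s1): entry 0 ≤ 0, skip; row 2 (s2): 11/4 = 11/4; row 3 (s3): (41/3)/(7/3) = 41/7; row 4 (a): (2/3)/(1/3) = 2; row 5 (s5): entry -3 ≤ 0, skip.
Minimum ratio 2 is in the a row, so a leaves.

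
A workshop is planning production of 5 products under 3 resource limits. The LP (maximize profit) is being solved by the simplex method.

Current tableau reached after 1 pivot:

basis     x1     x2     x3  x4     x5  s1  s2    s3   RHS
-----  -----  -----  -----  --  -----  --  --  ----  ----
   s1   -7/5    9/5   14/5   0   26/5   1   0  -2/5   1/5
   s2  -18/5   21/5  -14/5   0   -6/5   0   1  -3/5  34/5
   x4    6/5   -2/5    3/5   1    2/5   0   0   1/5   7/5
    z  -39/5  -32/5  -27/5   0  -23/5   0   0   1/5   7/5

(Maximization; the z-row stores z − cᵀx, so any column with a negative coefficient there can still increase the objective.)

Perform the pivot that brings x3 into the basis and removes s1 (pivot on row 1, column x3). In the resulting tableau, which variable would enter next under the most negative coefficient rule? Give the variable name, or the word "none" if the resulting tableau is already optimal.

x1

Pivot element 14/5. New z-row = old z-row − (-27/5)·(row 1/(14/5)).
Updated z-row coefficients: x1: -21/2, x2: -41/14, x3: 0, x4: 0, x5: 38/7, s1: 27/14, s2: 0, s3: -4/7.
The most negative is -21/2 in column x1, so x1 would enter next.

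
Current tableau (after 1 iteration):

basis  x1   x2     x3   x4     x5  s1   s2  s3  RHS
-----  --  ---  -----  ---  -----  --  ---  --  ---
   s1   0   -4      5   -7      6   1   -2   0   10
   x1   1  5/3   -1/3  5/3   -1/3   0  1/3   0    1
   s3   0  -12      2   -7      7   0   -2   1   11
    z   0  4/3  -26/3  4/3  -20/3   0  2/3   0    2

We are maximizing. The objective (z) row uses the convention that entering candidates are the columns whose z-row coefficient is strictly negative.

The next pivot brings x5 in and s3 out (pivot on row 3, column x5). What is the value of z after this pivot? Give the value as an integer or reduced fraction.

262/21

Minimum ratio for x5: 11/7 = 11/7.
z changes by −(z-row coeff of x5)·ratio = −(-20/3)·(11/7) = 220/21.
New z = 2 + (220/21) = 262/21.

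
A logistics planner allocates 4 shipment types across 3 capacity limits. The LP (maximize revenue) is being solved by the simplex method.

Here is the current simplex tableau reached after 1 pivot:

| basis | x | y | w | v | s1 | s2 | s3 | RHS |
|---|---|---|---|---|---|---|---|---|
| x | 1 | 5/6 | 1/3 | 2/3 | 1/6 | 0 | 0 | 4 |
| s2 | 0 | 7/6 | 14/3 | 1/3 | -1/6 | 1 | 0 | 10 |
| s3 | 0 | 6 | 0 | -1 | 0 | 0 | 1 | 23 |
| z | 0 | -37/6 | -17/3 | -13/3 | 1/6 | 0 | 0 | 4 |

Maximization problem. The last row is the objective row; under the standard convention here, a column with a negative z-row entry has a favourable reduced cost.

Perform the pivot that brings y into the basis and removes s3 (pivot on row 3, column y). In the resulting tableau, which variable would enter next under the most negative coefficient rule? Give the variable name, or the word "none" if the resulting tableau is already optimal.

w

Pivot element 6. New z-row = old z-row − (-37/6)·(row 3/6).
Updated z-row coefficients: x: 0, y: 0, w: -17/3, v: -193/36, s1: 1/6, s2: 0, s3: 37/36.
The most negative is -17/3 in column w, so w would enter next.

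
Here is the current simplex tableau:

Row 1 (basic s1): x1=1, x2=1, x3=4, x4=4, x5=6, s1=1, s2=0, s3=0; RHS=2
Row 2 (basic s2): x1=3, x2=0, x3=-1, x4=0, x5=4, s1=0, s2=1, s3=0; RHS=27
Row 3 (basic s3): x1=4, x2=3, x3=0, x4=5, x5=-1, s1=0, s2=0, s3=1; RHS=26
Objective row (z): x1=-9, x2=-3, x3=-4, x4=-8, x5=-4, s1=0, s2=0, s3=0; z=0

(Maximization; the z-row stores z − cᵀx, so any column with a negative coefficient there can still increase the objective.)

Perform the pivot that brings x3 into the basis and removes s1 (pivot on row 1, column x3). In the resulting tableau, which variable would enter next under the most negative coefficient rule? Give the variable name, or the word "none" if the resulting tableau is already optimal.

x1

Pivot element 4. New z-row = old z-row − (-4)·(row 1/4).
Updated z-row coefficients: x1: -8, x2: -2, x3: 0, x4: -4, x5: 2, s1: 1, s2: 0, s3: 0.
The most negative is -8 in column x1, so x1 would enter next.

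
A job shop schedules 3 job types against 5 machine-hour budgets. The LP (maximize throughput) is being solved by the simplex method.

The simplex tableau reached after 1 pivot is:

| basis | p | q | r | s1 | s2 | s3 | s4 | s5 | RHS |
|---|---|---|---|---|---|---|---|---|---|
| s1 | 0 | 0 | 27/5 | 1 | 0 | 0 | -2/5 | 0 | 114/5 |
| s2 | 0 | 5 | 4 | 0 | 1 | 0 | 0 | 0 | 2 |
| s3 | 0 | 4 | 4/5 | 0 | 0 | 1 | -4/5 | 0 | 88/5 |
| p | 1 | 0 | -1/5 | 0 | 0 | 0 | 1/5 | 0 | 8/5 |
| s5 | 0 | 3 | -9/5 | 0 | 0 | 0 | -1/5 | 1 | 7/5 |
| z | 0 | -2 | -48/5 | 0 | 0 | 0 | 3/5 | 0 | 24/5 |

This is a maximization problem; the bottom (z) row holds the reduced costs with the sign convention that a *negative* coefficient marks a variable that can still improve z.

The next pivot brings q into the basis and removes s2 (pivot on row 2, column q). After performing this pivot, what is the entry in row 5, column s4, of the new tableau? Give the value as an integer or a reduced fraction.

-1/5

Pivot element is row 2, column q: 5.
Normalize row 2: new (row 2, s4) = 0/5 = 0.
row 5 ← row 5 − 3·(new row 2): -1/5 − 3·0 = -1/5.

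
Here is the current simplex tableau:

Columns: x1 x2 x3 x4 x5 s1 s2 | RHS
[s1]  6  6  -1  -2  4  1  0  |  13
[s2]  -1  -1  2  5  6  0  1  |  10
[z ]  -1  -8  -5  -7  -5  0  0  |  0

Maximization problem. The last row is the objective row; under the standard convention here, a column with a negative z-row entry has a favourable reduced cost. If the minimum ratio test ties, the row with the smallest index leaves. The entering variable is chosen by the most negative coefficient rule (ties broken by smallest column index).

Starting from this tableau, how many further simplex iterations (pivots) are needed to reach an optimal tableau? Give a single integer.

pivot: x2 in, s1 out → z = 52/3
pivot: x4 in, s2 out → z = 1191/28
pivot: x3 in, x4 out → z = 653/11
No improving column remains; optimal.

3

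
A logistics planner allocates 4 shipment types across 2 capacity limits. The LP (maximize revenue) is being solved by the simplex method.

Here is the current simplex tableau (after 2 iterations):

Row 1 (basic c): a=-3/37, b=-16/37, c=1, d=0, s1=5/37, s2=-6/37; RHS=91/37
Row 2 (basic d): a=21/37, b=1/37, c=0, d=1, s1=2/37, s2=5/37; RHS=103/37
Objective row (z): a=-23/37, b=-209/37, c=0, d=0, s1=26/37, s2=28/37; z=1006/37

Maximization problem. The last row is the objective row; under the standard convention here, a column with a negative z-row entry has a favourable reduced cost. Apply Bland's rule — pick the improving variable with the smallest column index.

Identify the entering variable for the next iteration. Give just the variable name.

a

Objective-row coefficients: a: -23/37, b: -209/37, c: 0, d: 0, s1: 26/37, s2: 28/37.
Improving columns: a, b. Bland's rule picks the smallest column index → a.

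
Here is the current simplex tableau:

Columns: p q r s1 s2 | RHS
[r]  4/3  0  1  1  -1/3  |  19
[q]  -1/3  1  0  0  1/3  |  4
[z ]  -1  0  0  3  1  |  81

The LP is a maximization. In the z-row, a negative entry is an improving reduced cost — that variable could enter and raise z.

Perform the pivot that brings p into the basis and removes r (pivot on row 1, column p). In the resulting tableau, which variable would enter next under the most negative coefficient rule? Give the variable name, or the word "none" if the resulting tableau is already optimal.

Pivot element 4/3. New z-row = old z-row − (-1)·(row 1/(4/3)).
Updated z-row coefficients: p: 0, q: 0, r: 3/4, s1: 15/4, s2: 3/4.
No coefficient is strictly negative; the tableau after this pivot is optimal.

none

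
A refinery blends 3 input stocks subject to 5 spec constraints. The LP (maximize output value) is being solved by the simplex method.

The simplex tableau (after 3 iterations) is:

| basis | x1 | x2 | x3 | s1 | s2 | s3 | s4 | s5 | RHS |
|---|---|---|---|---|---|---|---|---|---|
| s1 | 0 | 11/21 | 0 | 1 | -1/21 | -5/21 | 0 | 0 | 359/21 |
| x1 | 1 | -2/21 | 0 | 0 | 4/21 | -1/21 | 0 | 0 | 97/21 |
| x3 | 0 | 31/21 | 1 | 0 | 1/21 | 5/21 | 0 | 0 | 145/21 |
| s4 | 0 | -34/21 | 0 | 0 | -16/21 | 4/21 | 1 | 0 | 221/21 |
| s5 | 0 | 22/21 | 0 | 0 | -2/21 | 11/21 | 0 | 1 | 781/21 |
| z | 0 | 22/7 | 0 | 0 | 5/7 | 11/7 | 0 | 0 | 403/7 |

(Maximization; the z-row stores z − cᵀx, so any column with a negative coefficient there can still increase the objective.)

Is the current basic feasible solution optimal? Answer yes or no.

yes

No objective-row coefficient is strictly negative, so no entering variable exists; the tableau is optimal.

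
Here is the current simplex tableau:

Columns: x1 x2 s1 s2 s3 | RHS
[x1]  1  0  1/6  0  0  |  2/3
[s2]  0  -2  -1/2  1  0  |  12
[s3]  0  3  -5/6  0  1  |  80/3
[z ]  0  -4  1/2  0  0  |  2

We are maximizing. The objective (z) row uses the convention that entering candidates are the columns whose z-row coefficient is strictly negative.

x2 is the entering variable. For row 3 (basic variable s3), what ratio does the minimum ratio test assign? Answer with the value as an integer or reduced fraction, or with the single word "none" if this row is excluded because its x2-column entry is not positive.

80/9

Ratio = RHS / (x2 entry) = (80/3) / 3 = 80/9.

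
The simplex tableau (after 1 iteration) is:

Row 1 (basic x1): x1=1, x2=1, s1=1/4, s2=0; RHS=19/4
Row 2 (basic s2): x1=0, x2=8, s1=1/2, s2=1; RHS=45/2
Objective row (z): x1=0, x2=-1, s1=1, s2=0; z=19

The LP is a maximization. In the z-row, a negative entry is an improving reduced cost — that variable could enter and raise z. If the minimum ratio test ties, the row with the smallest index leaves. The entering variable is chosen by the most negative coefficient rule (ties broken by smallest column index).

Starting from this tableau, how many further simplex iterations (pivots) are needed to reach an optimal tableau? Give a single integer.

1

pivot: x2 in, s2 out → z = 349/16
No improving column remains; optimal.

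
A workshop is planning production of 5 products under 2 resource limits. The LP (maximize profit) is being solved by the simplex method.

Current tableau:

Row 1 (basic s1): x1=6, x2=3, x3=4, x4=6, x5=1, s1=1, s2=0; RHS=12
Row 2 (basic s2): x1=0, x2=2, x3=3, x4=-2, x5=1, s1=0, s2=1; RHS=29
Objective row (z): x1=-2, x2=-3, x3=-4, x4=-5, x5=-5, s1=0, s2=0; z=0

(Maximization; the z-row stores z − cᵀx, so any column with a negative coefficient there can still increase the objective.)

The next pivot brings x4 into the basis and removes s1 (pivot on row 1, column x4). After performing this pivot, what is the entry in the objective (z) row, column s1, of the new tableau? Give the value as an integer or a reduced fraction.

5/6

Pivot element is row 1, column x4: 6.
Normalize row 1: new (row 1, s1) = 1/6 = 1/6.
z-row ← z-row − (-5)·(new row 1): 0 − (-5)·(1/6) = 5/6.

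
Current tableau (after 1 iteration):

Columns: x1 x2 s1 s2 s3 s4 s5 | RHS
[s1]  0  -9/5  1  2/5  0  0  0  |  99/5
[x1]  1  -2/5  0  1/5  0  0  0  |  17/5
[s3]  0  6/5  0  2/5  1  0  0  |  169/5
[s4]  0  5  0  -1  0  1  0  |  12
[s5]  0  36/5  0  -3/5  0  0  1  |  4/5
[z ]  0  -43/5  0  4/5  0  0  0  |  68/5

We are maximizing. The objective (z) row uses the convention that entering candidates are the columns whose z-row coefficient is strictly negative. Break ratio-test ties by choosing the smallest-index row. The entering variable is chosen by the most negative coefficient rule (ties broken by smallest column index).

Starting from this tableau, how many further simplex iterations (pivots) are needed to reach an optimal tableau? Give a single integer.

pivot: x2 in, s5 out → z = 131/9
No improving column remains; optimal.

1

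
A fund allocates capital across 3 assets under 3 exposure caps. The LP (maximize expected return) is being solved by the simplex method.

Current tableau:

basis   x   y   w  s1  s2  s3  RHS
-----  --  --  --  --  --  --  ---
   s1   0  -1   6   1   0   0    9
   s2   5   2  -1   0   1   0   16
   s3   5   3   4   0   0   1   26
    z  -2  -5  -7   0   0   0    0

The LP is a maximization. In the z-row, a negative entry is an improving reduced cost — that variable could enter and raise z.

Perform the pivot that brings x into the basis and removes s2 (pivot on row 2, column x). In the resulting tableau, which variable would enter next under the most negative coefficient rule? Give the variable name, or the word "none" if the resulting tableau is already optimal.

Pivot element 5. New z-row = old z-row − (-2)·(row 2/5).
Updated z-row coefficients: x: 0, y: -21/5, w: -37/5, s1: 0, s2: 2/5, s3: 0.
The most negative is -37/5 in column w, so w would enter next.

w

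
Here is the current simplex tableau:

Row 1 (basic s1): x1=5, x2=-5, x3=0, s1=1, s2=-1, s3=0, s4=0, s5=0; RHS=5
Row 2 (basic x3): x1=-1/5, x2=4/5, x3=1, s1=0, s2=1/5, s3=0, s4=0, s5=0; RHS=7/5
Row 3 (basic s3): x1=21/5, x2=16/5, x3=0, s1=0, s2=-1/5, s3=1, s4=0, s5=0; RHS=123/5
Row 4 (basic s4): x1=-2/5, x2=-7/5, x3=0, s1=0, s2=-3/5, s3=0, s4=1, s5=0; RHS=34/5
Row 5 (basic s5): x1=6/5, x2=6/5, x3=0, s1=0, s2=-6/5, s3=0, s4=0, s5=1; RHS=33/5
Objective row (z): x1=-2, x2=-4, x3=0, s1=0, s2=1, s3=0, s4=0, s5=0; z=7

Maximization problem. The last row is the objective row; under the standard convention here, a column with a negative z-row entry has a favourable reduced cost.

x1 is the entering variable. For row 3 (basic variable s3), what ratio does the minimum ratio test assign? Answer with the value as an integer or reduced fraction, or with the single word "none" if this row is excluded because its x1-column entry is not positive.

41/7

Ratio = RHS / (x1 entry) = (123/5) / (21/5) = 41/7.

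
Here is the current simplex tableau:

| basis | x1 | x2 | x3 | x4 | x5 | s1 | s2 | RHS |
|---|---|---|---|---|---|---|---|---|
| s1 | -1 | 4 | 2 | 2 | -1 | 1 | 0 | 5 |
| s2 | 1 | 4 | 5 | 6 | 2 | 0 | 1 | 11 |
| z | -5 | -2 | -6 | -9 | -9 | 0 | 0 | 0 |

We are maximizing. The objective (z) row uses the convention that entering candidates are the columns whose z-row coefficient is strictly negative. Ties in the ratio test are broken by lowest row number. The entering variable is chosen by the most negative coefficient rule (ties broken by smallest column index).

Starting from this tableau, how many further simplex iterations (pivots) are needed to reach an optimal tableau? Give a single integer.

pivot: x4 in, s2 out → z = 33/2
pivot: x5 in, x4 out → z = 99/2
pivot: x1 in, x5 out → z = 55
No improving column remains; optimal.

3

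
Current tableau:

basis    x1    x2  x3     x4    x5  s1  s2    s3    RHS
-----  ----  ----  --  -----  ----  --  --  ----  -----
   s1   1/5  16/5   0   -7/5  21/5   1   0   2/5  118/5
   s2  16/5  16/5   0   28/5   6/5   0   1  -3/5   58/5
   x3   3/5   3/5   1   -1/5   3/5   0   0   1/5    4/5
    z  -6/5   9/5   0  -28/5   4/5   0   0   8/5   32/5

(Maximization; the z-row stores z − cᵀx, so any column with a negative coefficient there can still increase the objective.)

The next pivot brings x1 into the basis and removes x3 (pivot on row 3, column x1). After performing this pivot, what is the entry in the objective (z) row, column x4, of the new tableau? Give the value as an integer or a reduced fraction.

-6

Pivot element is row 3, column x1: 3/5.
Normalize row 3: new (row 3, x4) = (-1/5)/(3/5) = -1/3.
z-row ← z-row − (-6/5)·(new row 3): -28/5 − (-6/5)·(-1/3) = -6.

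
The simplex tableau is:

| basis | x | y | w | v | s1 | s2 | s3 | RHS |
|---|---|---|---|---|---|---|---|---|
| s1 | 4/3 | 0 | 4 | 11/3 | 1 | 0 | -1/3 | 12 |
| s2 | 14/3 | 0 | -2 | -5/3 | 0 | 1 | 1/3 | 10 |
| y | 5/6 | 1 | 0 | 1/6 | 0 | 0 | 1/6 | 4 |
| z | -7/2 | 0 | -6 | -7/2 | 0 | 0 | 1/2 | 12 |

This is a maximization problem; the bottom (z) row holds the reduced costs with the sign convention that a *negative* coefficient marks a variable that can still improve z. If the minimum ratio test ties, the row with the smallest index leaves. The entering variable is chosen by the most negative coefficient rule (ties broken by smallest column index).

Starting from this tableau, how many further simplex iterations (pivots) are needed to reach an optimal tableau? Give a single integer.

2

pivot: w in, s1 out → z = 30
pivot: x in, s2 out → z = 69/2
No improving column remains; optimal.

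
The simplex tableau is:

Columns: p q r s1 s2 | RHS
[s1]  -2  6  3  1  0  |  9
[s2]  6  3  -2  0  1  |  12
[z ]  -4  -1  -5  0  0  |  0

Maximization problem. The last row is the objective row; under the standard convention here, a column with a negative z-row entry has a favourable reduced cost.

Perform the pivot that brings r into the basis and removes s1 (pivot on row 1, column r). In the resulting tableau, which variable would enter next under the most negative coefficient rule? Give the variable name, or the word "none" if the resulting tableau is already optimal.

p

Pivot element 3. New z-row = old z-row − (-5)·(row 1/3).
Updated z-row coefficients: p: -22/3, q: 9, r: 0, s1: 5/3, s2: 0.
The most negative is -22/3 in column p, so p would enter next.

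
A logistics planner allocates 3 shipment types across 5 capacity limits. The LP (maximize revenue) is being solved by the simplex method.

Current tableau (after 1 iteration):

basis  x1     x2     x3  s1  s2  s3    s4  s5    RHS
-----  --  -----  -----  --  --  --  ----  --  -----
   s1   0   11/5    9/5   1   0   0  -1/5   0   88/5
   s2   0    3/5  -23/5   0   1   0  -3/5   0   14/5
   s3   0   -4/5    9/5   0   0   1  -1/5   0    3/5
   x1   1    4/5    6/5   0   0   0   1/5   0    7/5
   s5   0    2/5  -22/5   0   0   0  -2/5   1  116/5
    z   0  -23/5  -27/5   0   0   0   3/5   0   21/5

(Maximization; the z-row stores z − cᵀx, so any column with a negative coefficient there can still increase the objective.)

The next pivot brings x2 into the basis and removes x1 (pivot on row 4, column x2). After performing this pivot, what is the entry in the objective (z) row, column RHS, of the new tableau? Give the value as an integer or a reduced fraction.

49/4

Pivot element is row 4, column x2: 4/5.
Normalize row 4: new (row 4, RHS) = (7/5)/(4/5) = 7/4.
z-row ← z-row − (-23/5)·(new row 4): 21/5 − (-23/5)·(7/4) = 49/4.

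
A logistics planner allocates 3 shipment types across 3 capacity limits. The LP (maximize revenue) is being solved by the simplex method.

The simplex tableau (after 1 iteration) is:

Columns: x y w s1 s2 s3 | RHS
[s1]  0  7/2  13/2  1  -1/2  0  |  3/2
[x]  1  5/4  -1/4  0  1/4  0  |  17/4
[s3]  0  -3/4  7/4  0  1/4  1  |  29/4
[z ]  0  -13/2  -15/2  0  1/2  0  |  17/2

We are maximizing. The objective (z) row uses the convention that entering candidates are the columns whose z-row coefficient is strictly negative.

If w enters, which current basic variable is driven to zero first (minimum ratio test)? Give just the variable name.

s1

Ratios: row 1 (s1): (3/2)/(13/2) = 3/13; row 2 (x): entry -1/4 ≤ 0, skip; row 3 (s3): (29/4)/(7/4) = 29/7.
Minimum ratio 3/13 is in the s1 row, so s1 leaves.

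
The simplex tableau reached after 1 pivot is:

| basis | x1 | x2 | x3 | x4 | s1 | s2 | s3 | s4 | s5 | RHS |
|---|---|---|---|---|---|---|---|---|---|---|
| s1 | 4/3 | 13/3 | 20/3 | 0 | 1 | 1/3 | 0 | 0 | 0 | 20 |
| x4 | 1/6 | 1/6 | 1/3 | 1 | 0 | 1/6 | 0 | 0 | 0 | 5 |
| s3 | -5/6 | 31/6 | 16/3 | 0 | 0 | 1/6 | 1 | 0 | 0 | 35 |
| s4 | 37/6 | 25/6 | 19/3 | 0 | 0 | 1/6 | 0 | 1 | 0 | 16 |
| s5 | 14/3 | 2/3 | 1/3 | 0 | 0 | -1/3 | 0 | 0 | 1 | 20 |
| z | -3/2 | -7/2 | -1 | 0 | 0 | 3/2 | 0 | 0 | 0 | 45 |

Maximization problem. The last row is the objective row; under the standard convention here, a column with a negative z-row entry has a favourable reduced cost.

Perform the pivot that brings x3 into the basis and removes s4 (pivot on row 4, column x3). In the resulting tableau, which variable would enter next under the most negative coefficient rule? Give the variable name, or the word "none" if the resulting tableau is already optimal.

Pivot element 19/3. New z-row = old z-row − (-1)·(row 4/(19/3)).
Updated z-row coefficients: x1: -10/19, x2: -54/19, x3: 0, x4: 0, s1: 0, s2: 29/19, s3: 0, s4: 3/19, s5: 0.
The most negative is -54/19 in column x2, so x2 would enter next.

x2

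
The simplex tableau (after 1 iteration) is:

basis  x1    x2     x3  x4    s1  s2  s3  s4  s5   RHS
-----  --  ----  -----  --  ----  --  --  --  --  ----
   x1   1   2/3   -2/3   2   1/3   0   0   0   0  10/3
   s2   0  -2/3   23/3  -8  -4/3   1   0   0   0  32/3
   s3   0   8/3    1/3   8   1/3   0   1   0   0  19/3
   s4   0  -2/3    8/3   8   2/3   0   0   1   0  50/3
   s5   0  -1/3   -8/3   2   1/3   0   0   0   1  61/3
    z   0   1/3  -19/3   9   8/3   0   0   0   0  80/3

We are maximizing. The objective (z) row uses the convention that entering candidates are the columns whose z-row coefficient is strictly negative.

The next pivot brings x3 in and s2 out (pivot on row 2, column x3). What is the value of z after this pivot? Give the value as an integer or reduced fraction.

816/23

Minimum ratio for x3: (32/3)/(23/3) = 32/23.
z changes by −(z-row coeff of x3)·ratio = −(-19/3)·(32/23) = 608/69.
New z = 80/3 + (608/69) = 816/23.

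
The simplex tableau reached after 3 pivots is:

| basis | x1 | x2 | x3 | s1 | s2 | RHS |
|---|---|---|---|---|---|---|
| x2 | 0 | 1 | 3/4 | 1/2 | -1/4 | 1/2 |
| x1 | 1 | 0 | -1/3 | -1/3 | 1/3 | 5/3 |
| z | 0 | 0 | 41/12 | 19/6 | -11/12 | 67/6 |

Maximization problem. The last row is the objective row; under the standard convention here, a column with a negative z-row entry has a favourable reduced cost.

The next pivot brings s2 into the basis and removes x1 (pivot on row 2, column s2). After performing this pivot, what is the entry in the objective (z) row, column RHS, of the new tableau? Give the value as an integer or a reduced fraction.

63/4

Pivot element is row 2, column s2: 1/3.
Normalize row 2: new (row 2, RHS) = (5/3)/(1/3) = 5.
z-row ← z-row − (-11/12)·(new row 2): 67/6 − (-11/12)·5 = 63/4.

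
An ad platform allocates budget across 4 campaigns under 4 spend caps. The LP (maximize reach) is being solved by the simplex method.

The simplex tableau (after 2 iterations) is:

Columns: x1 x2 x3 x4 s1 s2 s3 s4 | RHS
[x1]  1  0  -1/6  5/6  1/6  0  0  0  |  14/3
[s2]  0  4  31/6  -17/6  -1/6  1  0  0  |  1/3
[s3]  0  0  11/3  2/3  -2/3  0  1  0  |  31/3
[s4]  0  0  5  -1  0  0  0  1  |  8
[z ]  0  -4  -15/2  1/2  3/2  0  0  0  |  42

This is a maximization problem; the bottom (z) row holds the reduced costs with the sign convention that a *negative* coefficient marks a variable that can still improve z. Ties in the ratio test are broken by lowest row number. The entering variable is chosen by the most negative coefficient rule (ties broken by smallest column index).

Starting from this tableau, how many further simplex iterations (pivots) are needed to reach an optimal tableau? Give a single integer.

3

pivot: x3 in, s2 out → z = 1317/31
pivot: x4 in, s3 out → z = 4657/83
pivot: x2 in, x1 out → z = 1145/19
No improving column remains; optimal.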